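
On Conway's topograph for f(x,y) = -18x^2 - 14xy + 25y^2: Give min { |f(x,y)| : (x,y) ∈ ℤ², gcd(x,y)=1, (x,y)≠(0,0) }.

descent: ρ → (25,14,-18)  [lands on river]
river: ρ → (-18,22,21)
river: ρ → (21,20,-19)
river: ρ → (-19,18,22)
river: ρ → (22,26,-15)
river: ρ → (-15,34,14)
river: ρ → (14,22,-27)
river: ρ → (-27,32,9)
river: ρ → (9,40,-11)
river: ρ → (-11,26,30)
river: ρ → (30,34,-7)
river: ρ → (-7,36,25)
closes: descent 1, river 12
min |a| on river = 7

7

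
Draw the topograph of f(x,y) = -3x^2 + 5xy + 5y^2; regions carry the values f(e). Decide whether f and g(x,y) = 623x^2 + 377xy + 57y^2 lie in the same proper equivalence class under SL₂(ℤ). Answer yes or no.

D₁ = 85, D₂ = 85
river cycle of f (length 6): (5, 5, -3), (-3, 7, 3), (3, 5, -5), (-5, 5, 3), (3, 7, -3), (-3, 5, 5)
river cycle of g (length 6): (5, 5, -3), (-3, 7, 3), (3, 5, -5), (-5, 5, 3), (3, 7, -3), (-3, 5, 5)
cycles coincide ⇒ equivalent

yes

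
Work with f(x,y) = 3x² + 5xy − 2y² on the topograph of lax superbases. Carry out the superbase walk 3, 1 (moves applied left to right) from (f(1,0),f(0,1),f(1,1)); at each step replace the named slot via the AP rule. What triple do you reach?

start (3,-2,6) = (f(1,0),f(0,1),f(1,1))
replace slot 3: 2·(3+(-2)) − 6 = -4 → (3,-2,-4)
replace slot 1: 2·((-2)+(-4)) − 3 = -15 → (-15,-2,-4)

-15,-2,-4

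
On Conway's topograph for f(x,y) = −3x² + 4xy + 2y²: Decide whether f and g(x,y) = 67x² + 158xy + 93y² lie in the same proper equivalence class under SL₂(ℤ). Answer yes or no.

D₁ = 40, D₂ = 40
river cycle of f (length 6): (2, 4, -3), (-3, 2, 3), (3, 4, -2), (-2, 4, 3), (3, 2, -3), (-3, 4, 2)
river cycle of g (length 6): (2, 4, -3), (-3, 2, 3), (3, 4, -2), (-2, 4, 3), (3, 2, -3), (-3, 4, 2)
cycles coincide ⇒ equivalent

yes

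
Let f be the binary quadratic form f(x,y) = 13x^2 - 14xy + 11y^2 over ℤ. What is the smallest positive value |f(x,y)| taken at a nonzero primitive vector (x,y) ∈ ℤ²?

translate: b→12 (≡-14 mod 26), so (13,-14,11)→(13,12,10)
flip: (13,12,10)→(10,-12,13)
translate: b→8 (≡-12 mod 20), so (10,-12,13)→(10,8,11)
reduced (well bottom): (10,8,11) with a≤c, −a<b≤a
well minimum = a = 10

10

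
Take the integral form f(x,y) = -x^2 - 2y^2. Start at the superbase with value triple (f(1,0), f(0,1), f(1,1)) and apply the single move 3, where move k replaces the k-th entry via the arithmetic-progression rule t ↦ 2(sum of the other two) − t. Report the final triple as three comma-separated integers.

start (-1,-2,-3) = (f(1,0),f(0,1),f(1,1))
replace slot 3: 2·((-1)+(-2)) − (-3) = -3 → (-1,-2,-3)

-1,-2,-3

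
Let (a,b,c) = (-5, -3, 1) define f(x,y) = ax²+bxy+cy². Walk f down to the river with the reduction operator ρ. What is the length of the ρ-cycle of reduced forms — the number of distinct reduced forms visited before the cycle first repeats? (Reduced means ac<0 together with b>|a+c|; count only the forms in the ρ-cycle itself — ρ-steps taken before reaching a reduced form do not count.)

D = 29, ⌊√D⌋ = 5
descent: ρ → (1,5,-1)  [lands on river]
river: ρ → (-1,5,1)
ρ-cycle length = 2 (tail of 1 descent step not counted)

2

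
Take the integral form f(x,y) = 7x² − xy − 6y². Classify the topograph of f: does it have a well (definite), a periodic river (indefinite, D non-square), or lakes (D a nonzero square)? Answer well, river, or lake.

D = b²−4ac = (-1)² − 4·7·(-6) = 169
D = 13² is a perfect square ⇒ form factors over ℤ ⇒ lakes

lake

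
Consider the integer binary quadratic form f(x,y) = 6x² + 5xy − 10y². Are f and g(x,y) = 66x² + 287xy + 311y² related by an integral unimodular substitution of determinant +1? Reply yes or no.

D₁ = 265, D₂ = 265
river cycle of f (length 22): (-10, 15, 1), (1, 15, -10), (-10, 5, 6), (6, 7, -9), (-9, 11, 4), (4, 13, -6), (-6, 11, 6), (6, 13, -4), (-4, 11, 9), (9, 7, -6), … (12 more)
river cycle of g (length 22): (1, 15, -10), (-10, 5, 6), (6, 7, -9), (-9, 11, 4), (4, 13, -6), (-6, 11, 6), (6, 13, -4), (-4, 11, 9), (9, 7, -6), (-6, 5, 10), … (12 more)
cycles coincide ⇒ equivalent

yes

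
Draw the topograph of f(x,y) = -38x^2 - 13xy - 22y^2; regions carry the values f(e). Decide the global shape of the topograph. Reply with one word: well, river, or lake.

D = b²−4ac = (-13)² − 4·(-38)·(-22) = -3175
D < 0 ⇒ definite ⇒ every region one sign ⇒ single well

well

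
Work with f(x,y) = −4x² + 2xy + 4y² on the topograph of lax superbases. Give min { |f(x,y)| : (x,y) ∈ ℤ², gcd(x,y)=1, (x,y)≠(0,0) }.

river: ρ → (4,6,-2)
river: ρ → (-2,6,4)
river: ρ → (4,2,-4)
river: ρ → (-4,6,2)
river: ρ → (2,6,-4)
river: ρ → (-4,2,4)
closes: descent 0, river 6
min |a| on river = 2

2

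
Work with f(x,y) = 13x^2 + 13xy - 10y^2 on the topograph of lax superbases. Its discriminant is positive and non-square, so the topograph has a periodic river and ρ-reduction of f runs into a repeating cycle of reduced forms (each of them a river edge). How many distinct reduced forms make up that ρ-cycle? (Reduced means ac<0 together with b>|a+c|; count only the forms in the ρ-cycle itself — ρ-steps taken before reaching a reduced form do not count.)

D = 689, ⌊√D⌋ = 26
river: ρ → (-10,7,16)
river: ρ → (16,25,-1)
river: ρ → (-1,25,16)
river: ρ → (16,7,-10)
river: ρ → (-10,13,13)
river: ρ → (13,13,-10)
ρ-cycle length = 6 (tail of 0 descent steps not counted)

6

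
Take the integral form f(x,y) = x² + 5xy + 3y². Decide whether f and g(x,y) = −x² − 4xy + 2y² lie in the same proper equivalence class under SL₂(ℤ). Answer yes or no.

D₁ = 13, D₂ = 24
discriminants differ ⇒ not SL₂(ℤ)-equivalent

no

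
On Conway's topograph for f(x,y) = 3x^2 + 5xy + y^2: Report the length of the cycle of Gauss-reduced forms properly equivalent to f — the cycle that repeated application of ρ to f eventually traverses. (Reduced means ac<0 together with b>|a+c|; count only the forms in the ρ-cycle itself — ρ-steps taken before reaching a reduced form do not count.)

D = 13, ⌊√D⌋ = 3
descent: ρ → (1,3,-1)  [lands on river]
river: ρ → (-1,3,1)
ρ-cycle length = 2 (tail of 1 descent step not counted)

2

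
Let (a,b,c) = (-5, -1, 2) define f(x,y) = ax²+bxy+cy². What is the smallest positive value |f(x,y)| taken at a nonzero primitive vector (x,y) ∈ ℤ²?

descent: ρ → (2,5,-2)  [lands on river]
river: ρ → (-2,3,4)
river: ρ → (4,5,-1)
river: ρ → (-1,5,4)
river: ρ → (4,3,-2)
river: ρ → (-2,5,2)
river: ρ → (2,3,-4)
river: ρ → (-4,5,1)
river: ρ → (1,5,-4)
river: ρ → (-4,3,2)
closes: descent 1, river 10
min |a| on river = 1

1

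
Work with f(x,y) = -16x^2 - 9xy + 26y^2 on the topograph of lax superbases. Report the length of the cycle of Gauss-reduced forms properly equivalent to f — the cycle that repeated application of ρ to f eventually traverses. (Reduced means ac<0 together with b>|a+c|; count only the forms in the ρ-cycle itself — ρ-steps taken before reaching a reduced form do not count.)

D = 1745, ⌊√D⌋ = 41
descent: ρ → (26,9,-16)
descent: ρ → (-16,23,19)  [lands on river]
river: ρ → (19,15,-20)
river: ρ → (-20,25,14)
river: ρ → (14,31,-14)
river: ρ → (-14,25,20)
river: ρ → (20,15,-19)
river: ρ → (-19,23,16)
river: ρ → (16,41,-1)
river: ρ → (-1,41,16)
river: ρ → (16,23,-19)
river: ρ → (-19,15,20)
river: ρ → (20,25,-14)
river: ρ → (-14,31,14)
river: ρ → (14,25,-20)
river: ρ → (-20,15,19)
river: ρ → (19,23,-16)
river: ρ → (-16,41,1)
river: ρ → (1,41,-16)
ρ-cycle length = 18 (tail of 2 descent steps not counted)

18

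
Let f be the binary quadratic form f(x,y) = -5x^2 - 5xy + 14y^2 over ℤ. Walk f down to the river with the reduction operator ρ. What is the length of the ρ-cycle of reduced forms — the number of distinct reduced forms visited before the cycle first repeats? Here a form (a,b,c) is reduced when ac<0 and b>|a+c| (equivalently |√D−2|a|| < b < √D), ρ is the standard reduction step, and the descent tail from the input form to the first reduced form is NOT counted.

D = 305, ⌊√D⌋ = 17
descent: ρ → (14,5,-5)
descent: ρ → (-5,15,4)  [lands on river]
river: ρ → (4,17,-1)
river: ρ → (-1,17,4)
river: ρ → (4,15,-5)
ρ-cycle length = 4 (tail of 2 descent steps not counted)

4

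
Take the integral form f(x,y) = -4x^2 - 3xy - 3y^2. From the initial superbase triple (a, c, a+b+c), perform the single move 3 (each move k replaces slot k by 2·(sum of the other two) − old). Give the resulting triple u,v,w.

start (-4,-3,-10) = (f(1,0),f(0,1),f(1,1))
replace slot 3: 2·((-4)+(-3)) − (-10) = -4 → (-4,-3,-4)

-4,-3,-4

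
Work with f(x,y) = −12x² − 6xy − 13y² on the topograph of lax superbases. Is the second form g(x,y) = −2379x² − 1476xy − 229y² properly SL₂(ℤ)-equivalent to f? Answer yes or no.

D₁ = -588, D₂ = -588
f is negative-definite; reduce −f:
−f: reduced (well bottom): (12,6,13) with a≤c, −a<b≤a
flip sign back: reduced form of f is (-12,-6,-13)
g is negative-definite; reduce −g:
−g: flip: (2379,1476,229)→(229,-1476,2379)
−g: translate: b→-102 (≡-1476 mod 458), so (229,-1476,2379)→(229,-102,12)
−g: flip: (229,-102,12)→(12,102,229)
−g: translate: b→6 (≡102 mod 24), so (12,102,229)→(12,6,13)
−g: reduced (well bottom): (12,6,13) with a≤c, −a<b≤a
flip sign back: reduced form of g is (-12,-6,-13)
reduced forms (-12, -6, -13) vs (-12, -6, -13) ⇒ equivalent

yes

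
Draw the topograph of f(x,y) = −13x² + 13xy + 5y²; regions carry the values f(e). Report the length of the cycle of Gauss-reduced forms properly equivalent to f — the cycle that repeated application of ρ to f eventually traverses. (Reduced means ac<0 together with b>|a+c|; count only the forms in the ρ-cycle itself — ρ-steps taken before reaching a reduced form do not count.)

D = 429, ⌊√D⌋ = 20
river: ρ → (5,17,-7)
river: ρ → (-7,11,11)
river: ρ → (11,11,-7)
river: ρ → (-7,17,5)
river: ρ → (5,13,-13)
river: ρ → (-13,13,5)
ρ-cycle length = 6 (tail of 0 descent steps not counted)

6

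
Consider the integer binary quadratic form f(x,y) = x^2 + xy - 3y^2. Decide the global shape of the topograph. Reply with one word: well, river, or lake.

D = b²−4ac = 1² − 4·1·(-3) = 13
D > 0 non-square ⇒ indefinite ⇒ periodic river

river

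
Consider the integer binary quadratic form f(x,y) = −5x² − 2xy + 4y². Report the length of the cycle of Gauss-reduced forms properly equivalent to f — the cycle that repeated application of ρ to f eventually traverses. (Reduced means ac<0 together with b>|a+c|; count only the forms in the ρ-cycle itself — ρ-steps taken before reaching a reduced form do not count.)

D = 84, ⌊√D⌋ = 9
descent: ρ → (4,2,-5)  [lands on river]
river: ρ → (-5,8,1)
river: ρ → (1,8,-5)
river: ρ → (-5,2,4)
river: ρ → (4,6,-3)
river: ρ → (-3,6,4)
ρ-cycle length = 6 (tail of 1 descent step not counted)

6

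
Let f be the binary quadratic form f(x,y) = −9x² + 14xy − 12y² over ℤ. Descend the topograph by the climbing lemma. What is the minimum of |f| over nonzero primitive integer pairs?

translate: b→4 (≡-14 mod 18), so (9,-14,12)→(9,4,7)
flip: (9,4,7)→(7,-4,9)
reduced (well bottom): (7,-4,9) with a≤c, −a<b≤a
well minimum |f| = |-7| = 7 (negative-definite)

7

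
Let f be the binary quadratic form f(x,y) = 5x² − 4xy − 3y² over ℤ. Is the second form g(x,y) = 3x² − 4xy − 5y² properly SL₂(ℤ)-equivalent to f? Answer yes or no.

D₁ = 76, D₂ = 76
river cycle of f (length 6): (-3, 4, 5), (5, 6, -2), (-2, 6, 5), (5, 4, -3), (-3, 8, 1), (1, 8, -3)
river cycle of g (length 6): (-5, 4, 3), (3, 8, -1), (-1, 8, 3), (3, 4, -5), (-5, 6, 2), (2, 6, -5)
cycles differ ⇒ inequivalent

no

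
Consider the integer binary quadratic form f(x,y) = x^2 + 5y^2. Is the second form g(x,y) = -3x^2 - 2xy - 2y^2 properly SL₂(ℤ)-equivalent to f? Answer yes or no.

D₁ = -20, D₂ = -20
f: reduced (well bottom): (1,0,5) with a≤c, −a<b≤a
g is negative-definite; reduce −g:
−g: flip: (3,2,2)→(2,-2,3)
−g: translate: b→2 (≡-2 mod 4), so (2,-2,3)→(2,2,3)
−g: reduced (well bottom): (2,2,3) with a≤c, −a<b≤a
flip sign back: reduced form of g is (-2,-2,-3)
reduced forms (1, 0, 5) vs (-2, -2, -3) ⇒ inequivalent

no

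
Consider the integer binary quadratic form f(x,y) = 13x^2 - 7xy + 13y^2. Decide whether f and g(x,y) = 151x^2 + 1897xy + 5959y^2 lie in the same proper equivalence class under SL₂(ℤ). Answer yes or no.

D₁ = -627, D₂ = -627
f: flip: (13,-7,13)→(13,7,13)
f: reduced (well bottom): (13,7,13) with a≤c, −a<b≤a
g: translate: b→85 (≡1897 mod 302), so (151,1897,5959)→(151,85,13)
g: flip: (151,85,13)→(13,-85,151)
g: translate: b→-7 (≡-85 mod 26), so (13,-85,151)→(13,-7,13)
g: flip: (13,-7,13)→(13,7,13)
g: reduced (well bottom): (13,7,13) with a≤c, −a<b≤a
reduced forms (13, 7, 13) vs (13, 7, 13) ⇒ equivalent

yes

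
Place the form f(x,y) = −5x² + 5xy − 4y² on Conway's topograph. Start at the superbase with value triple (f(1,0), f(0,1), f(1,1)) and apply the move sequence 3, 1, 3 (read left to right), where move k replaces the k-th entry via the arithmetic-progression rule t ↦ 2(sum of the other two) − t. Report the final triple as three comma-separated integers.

start (-5,-4,-4) = (f(1,0),f(0,1),f(1,1))
replace slot 3: 2·((-5)+(-4)) − (-4) = -14 → (-5,-4,-14)
replace slot 1: 2·((-4)+(-14)) − (-5) = -31 → (-31,-4,-14)
replace slot 3: 2·((-31)+(-4)) − (-14) = -56 → (-31,-4,-56)

-31,-4,-56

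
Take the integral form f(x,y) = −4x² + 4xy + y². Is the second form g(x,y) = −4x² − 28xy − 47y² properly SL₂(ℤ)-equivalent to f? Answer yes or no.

D₁ = 32, D₂ = 32
river cycle of f (length 2): (1, 4, -4), (-4, 4, 1)
river cycle of g (length 2): (-4, 4, 1), (1, 4, -4)
cycles coincide ⇒ equivalent

yes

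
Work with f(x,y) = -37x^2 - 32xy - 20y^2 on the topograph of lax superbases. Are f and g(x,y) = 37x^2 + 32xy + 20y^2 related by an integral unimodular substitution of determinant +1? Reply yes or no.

D₁ = -1936, D₂ = -1936
f is negative-definite; reduce −f:
−f: flip: (37,32,20)→(20,-32,37)
−f: translate: b→8 (≡-32 mod 40), so (20,-32,37)→(20,8,25)
−f: reduced (well bottom): (20,8,25) with a≤c, −a<b≤a
flip sign back: reduced form of f is (-20,-8,-25)
g: flip: (37,32,20)→(20,-32,37)
g: translate: b→8 (≡-32 mod 40), so (20,-32,37)→(20,8,25)
g: reduced (well bottom): (20,8,25) with a≤c, −a<b≤a
reduced forms (-20, -8, -25) vs (20, 8, 25) ⇒ inequivalent

no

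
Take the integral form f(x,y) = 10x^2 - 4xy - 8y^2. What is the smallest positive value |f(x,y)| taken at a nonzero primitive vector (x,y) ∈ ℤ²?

descent: ρ → (-8,4,10)  [lands on river]
river: ρ → (10,16,-2)
river: ρ → (-2,16,10)
river: ρ → (10,4,-8)
river: ρ → (-8,12,6)
river: ρ → (6,12,-8)
closes: descent 1, river 6
min |a| on river = 2

2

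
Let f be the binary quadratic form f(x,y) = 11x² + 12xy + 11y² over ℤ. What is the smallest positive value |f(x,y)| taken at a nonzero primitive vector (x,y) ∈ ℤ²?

translate: b→-10 (≡12 mod 22), so (11,12,11)→(11,-10,10)
flip: (11,-10,10)→(10,10,11)
reduced (well bottom): (10,10,11) with a≤c, −a<b≤a
well minimum = a = 10

10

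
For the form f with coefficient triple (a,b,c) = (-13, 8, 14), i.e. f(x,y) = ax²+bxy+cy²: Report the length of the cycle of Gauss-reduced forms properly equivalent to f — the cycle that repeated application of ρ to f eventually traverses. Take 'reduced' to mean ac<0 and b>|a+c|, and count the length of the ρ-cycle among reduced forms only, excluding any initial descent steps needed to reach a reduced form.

D = 792, ⌊√D⌋ = 28
river: ρ → (14,20,-7)
river: ρ → (-7,22,11)
river: ρ → (11,22,-7)
river: ρ → (-7,20,14)
river: ρ → (14,8,-13)
river: ρ → (-13,18,9)
river: ρ → (9,18,-13)
river: ρ → (-13,8,14)
ρ-cycle length = 8 (tail of 0 descent steps not counted)

8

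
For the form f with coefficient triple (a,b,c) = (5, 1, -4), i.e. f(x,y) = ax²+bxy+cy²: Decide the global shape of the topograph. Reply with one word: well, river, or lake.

D = b²−4ac = 1² − 4·5·(-4) = 81
D = 9² is a perfect square ⇒ form factors over ℤ ⇒ lakes

lake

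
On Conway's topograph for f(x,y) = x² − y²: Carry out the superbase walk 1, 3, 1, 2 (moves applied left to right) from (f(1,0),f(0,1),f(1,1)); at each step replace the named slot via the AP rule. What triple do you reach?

start (1,-1,0) = (f(1,0),f(0,1),f(1,1))
replace slot 1: 2·((-1)+0) − 1 = -3 → (-3,-1,0)
replace slot 3: 2·((-3)+(-1)) − 0 = -8 → (-3,-1,-8)
replace slot 1: 2·((-1)+(-8)) − (-3) = -15 → (-15,-1,-8)
replace slot 2: 2·((-15)+(-8)) − (-1) = -45 → (-15,-45,-8)

-15,-45,-8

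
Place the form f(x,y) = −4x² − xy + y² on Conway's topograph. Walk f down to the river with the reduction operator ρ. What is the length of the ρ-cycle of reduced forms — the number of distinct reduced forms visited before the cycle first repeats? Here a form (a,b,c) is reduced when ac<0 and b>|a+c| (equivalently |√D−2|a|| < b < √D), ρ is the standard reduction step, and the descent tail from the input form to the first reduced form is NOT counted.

D = 17, ⌊√D⌋ = 4
descent: ρ → (1,3,-2)  [lands on river]
river: ρ → (-2,1,2)
river: ρ → (2,3,-1)
river: ρ → (-1,3,2)
river: ρ → (2,1,-2)
river: ρ → (-2,3,1)
ρ-cycle length = 6 (tail of 1 descent step not counted)

6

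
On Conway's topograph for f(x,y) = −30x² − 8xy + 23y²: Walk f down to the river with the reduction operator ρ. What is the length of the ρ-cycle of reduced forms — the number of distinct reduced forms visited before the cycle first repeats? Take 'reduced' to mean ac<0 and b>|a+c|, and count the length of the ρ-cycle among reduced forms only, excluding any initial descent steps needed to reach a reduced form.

D = 2824, ⌊√D⌋ = 53
descent: ρ → (23,8,-30)  [lands on river]
river: ρ → (-30,52,1)
river: ρ → (1,52,-30)
river: ρ → (-30,8,23)
river: ρ → (23,38,-15)
river: ρ → (-15,52,2)
river: ρ → (2,52,-15)
river: ρ → (-15,38,23)
ρ-cycle length = 8 (tail of 1 descent step not counted)

8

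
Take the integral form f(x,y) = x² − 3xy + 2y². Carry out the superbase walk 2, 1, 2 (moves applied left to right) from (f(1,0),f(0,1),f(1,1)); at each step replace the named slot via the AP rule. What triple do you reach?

start (1,2,0) = (f(1,0),f(0,1),f(1,1))
replace slot 2: 2·(1+0) − 2 = 0 → (1,0,0)
replace slot 1: 2·(0+0) − 1 = -1 → (-1,0,0)
replace slot 2: 2·((-1)+0) − 0 = -2 → (-1,-2,0)

-1,-2,0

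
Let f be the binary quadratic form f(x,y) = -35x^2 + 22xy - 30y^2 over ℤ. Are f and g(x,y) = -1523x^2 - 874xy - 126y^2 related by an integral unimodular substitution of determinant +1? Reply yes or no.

D₁ = -3716, D₂ = -3716
f is negative-definite; reduce −f:
−f: flip: (35,-22,30)→(30,22,35)
−f: reduced (well bottom): (30,22,35) with a≤c, −a<b≤a
flip sign back: reduced form of f is (-30,-22,-35)
g is negative-definite; reduce −g:
−g: flip: (1523,874,126)→(126,-874,1523)
−g: translate: b→-118 (≡-874 mod 252), so (126,-874,1523)→(126,-118,35)
−g: flip: (126,-118,35)→(35,118,126)
−g: translate: b→-22 (≡118 mod 70), so (35,118,126)→(35,-22,30)
−g: flip: (35,-22,30)→(30,22,35)
−g: reduced (well bottom): (30,22,35) with a≤c, −a<b≤a
flip sign back: reduced form of g is (-30,-22,-35)
reduced forms (-30, -22, -35) vs (-30, -22, -35) ⇒ equivalent

yes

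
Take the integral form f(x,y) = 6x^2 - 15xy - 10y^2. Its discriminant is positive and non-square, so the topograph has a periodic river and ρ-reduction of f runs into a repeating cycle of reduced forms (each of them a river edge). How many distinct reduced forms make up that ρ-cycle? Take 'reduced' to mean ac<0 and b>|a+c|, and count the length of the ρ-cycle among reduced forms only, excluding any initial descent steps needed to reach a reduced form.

D = 465, ⌊√D⌋ = 21
descent: ρ → (-10,15,6)  [lands on river]
river: ρ → (6,21,-1)
river: ρ → (-1,21,6)
river: ρ → (6,15,-10)
river: ρ → (-10,5,11)
river: ρ → (11,17,-4)
river: ρ → (-4,15,15)
river: ρ → (15,15,-4)
river: ρ → (-4,17,11)
river: ρ → (11,5,-10)
ρ-cycle length = 10 (tail of 1 descent step not counted)

10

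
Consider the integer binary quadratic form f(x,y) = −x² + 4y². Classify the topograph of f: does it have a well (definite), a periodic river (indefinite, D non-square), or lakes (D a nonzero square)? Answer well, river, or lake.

D = b²−4ac = 0² − 4·(-1)·4 = 16
D = 4² is a perfect square ⇒ form factors over ℤ ⇒ lakes

lake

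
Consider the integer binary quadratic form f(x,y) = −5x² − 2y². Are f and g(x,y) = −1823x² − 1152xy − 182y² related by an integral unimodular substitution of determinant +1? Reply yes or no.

D₁ = -40, D₂ = -40
f is negative-definite; reduce −f:
−f: flip: (5,0,2)→(2,0,5)
−f: reduced (well bottom): (2,0,5) with a≤c, −a<b≤a
flip sign back: reduced form of f is (-2,0,-5)
g is negative-definite; reduce −g:
−g: flip: (1823,1152,182)→(182,-1152,1823)
−g: translate: b→-60 (≡-1152 mod 364), so (182,-1152,1823)→(182,-60,5)
−g: flip: (182,-60,5)→(5,60,182)
−g: translate: b→0 (≡60 mod 10), so (5,60,182)→(5,0,2)
−g: flip: (5,0,2)→(2,0,5)
−g: reduced (well bottom): (2,0,5) with a≤c, −a<b≤a
flip sign back: reduced form of g is (-2,0,-5)
reduced forms (-2, 0, -5) vs (-2, 0, -5) ⇒ equivalent

yes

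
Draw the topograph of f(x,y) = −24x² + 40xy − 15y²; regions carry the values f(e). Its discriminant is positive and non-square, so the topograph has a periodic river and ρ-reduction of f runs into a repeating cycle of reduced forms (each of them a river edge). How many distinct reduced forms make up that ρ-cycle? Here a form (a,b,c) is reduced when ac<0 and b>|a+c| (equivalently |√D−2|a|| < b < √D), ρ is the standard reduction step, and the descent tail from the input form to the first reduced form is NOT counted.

D = 160, ⌊√D⌋ = 12
descent: ρ → (-15,-10,1)
descent: ρ → (1,12,-4)  [lands on river]
river: ρ → (-4,12,1)
ρ-cycle length = 2 (tail of 2 descent steps not counted)

2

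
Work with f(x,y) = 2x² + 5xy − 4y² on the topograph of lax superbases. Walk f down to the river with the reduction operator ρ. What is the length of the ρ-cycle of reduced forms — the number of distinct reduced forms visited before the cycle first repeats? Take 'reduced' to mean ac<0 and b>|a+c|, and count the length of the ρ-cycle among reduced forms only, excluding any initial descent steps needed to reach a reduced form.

D = 57, ⌊√D⌋ = 7
river: ρ → (-4,3,3)
river: ρ → (3,3,-4)
river: ρ → (-4,5,2)
river: ρ → (2,7,-1)
river: ρ → (-1,7,2)
river: ρ → (2,5,-4)
ρ-cycle length = 6 (tail of 0 descent steps not counted)

6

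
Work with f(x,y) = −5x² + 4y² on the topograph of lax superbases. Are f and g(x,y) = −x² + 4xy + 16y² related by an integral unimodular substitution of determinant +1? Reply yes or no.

D₁ = 80, D₂ = 80
river cycle of f (length 2): (4, 8, -1), (-1, 8, 4)
river cycle of g (length 2): (-1, 8, 4), (4, 8, -1)
cycles coincide ⇒ equivalent

yes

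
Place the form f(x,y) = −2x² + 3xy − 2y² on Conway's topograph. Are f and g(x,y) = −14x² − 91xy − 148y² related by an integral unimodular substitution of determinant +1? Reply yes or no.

D₁ = -7, D₂ = -7
f is negative-definite; reduce −f:
−f: translate: b→1 (≡-3 mod 4), so (2,-3,2)→(2,1,1)
−f: flip: (2,1,1)→(1,-1,2)
−f: translate: b→1 (≡-1 mod 2), so (1,-1,2)→(1,1,2)
−f: reduced (well bottom): (1,1,2) with a≤c, −a<b≤a
flip sign back: reduced form of f is (-1,-1,-2)
g is negative-definite; reduce −g:
−g: translate: b→7 (≡91 mod 28), so (14,91,148)→(14,7,1)
−g: flip: (14,7,1)→(1,-7,14)
−g: translate: b→1 (≡-7 mod 2), so (1,-7,14)→(1,1,2)
−g: reduced (well bottom): (1,1,2) with a≤c, −a<b≤a
flip sign back: reduced form of g is (-1,-1,-2)
reduced forms (-1, -1, -2) vs (-1, -1, -2) ⇒ equivalent

yes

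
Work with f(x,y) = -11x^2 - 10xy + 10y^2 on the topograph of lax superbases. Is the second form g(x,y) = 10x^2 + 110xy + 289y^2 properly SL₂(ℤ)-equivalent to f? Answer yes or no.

D₁ = 540, D₂ = 540
river cycle of f (length 8): (10, 10, -11), (-11, 12, 9), (9, 6, -14), (-14, 22, 1), (1, 22, -14), (-14, 6, 9), (9, 12, -11), (-11, 10, 10)
river cycle of g (length 8): (10, 10, -11), (-11, 12, 9), (9, 6, -14), (-14, 22, 1), (1, 22, -14), (-14, 6, 9), (9, 12, -11), (-11, 10, 10)
cycles coincide ⇒ equivalent

yes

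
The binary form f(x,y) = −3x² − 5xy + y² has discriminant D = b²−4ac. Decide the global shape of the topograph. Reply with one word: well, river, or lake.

D = b²−4ac = (-5)² − 4·(-3)·1 = 37
D > 0 non-square ⇒ indefinite ⇒ periodic river

river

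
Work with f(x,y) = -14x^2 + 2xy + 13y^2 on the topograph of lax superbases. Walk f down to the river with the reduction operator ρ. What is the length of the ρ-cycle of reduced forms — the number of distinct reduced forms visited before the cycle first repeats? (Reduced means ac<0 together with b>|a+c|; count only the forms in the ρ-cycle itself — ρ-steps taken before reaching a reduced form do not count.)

D = 732, ⌊√D⌋ = 27
river: ρ → (13,24,-3)
river: ρ → (-3,24,13)
river: ρ → (13,2,-14)
river: ρ → (-14,26,1)
river: ρ → (1,26,-14)
river: ρ → (-14,2,13)
ρ-cycle length = 6 (tail of 0 descent steps not counted)

6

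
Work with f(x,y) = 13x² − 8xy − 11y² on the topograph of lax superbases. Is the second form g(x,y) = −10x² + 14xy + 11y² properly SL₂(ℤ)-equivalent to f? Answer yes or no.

D₁ = 636, D₂ = 636
river cycle of f (length 10): (-11, 8, 13), (13, 18, -6), (-6, 18, 13), (13, 8, -11), (-11, 14, 10), (10, 6, -15), (-15, 24, 1), (1, 24, -15), (-15, 6, 10), (10, 14, -11)
river cycle of g (length 10): (11, 8, -13), (-13, 18, 6), (6, 18, -13), (-13, 8, 11), (11, 14, -10), (-10, 6, 15), (15, 24, -1), (-1, 24, 15), (15, 6, -10), (-10, 14, 11)
cycles differ ⇒ inequivalent

no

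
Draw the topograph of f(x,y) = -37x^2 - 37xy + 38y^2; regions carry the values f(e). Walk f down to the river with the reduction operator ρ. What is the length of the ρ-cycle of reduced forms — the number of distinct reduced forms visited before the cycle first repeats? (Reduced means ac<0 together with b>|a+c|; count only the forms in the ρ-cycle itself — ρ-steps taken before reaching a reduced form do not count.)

D = 6993, ⌊√D⌋ = 83
descent: ρ → (38,37,-37)  [lands on river]
river: ρ → (-37,37,38)
river: ρ → (38,39,-36)
river: ρ → (-36,33,41)
river: ρ → (41,49,-28)
river: ρ → (-28,63,27)
river: ρ → (27,45,-46)
river: ρ → (-46,47,26)
river: ρ → (26,57,-36)
river: ρ → (-36,15,47)
river: ρ → (47,79,-4)
river: ρ → (-4,81,27)
river: ρ → (27,81,-4)
river: ρ → (-4,79,47)
river: ρ → (47,15,-36)
river: ρ → (-36,57,26)
river: ρ → (26,47,-46)
river: ρ → (-46,45,27)
river: ρ → (27,63,-28)
river: ρ → (-28,49,41)
river: ρ → (41,33,-36)
river: ρ → (-36,39,38)
ρ-cycle length = 22 (tail of 1 descent step not counted)

22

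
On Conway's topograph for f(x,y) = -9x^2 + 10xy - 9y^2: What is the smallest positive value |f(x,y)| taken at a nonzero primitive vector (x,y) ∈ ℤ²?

translate: b→8 (≡-10 mod 18), so (9,-10,9)→(9,8,8)
flip: (9,8,8)→(8,-8,9)
translate: b→8 (≡-8 mod 16), so (8,-8,9)→(8,8,9)
reduced (well bottom): (8,8,9) with a≤c, −a<b≤a
well minimum |f| = |-8| = 8 (negative-definite)

8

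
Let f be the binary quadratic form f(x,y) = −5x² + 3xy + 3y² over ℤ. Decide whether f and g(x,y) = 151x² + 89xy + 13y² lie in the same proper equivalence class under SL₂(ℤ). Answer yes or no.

D₁ = 69, D₂ = 69
river cycle of f (length 4): (3, 3, -5), (-5, 7, 1), (1, 7, -5), (-5, 3, 3)
river cycle of g (length 4): (1, 7, -5), (-5, 3, 3), (3, 3, -5), (-5, 7, 1)
cycles coincide ⇒ equivalent

yes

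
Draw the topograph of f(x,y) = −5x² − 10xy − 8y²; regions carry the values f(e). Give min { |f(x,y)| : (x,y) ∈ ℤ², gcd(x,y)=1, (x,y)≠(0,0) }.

translate: b→0 (≡10 mod 10), so (5,10,8)→(5,0,3)
flip: (5,0,3)→(3,0,5)
reduced (well bottom): (3,0,5) with a≤c, −a<b≤a
well minimum |f| = |-3| = 3 (negative-definite)

3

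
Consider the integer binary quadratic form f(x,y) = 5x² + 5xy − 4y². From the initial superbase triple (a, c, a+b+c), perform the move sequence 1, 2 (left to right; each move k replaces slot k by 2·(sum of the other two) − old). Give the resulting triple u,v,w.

start (5,-4,6) = (f(1,0),f(0,1),f(1,1))
replace slot 1: 2·((-4)+6) − 5 = -1 → (-1,-4,6)
replace slot 2: 2·((-1)+6) − (-4) = 14 → (-1,14,6)

-1,14,6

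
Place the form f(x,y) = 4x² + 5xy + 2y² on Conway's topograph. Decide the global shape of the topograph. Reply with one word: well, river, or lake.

D = b²−4ac = 5² − 4·4·2 = -7
D < 0 ⇒ definite ⇒ every region one sign ⇒ single well

well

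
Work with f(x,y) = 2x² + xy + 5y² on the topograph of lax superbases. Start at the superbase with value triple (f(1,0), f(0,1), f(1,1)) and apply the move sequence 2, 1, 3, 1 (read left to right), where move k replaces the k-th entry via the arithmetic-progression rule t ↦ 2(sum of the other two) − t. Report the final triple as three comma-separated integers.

start (2,5,8) = (f(1,0),f(0,1),f(1,1))
replace slot 2: 2·(2+8) − 5 = 15 → (2,15,8)
replace slot 1: 2·(15+8) − 2 = 44 → (44,15,8)
replace slot 3: 2·(44+15) − 8 = 110 → (44,15,110)
replace slot 1: 2·(15+110) − 44 = 206 → (206,15,110)

206,15,110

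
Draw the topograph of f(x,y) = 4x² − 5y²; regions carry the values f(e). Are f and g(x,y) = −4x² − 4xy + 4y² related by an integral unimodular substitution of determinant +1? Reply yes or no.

D₁ = 80, D₂ = 80
river cycle of f (length 2): (4, 8, -1), (-1, 8, 4)
river cycle of g (length 2): (4, 4, -4), (-4, 4, 4)
cycles differ ⇒ inequivalent

no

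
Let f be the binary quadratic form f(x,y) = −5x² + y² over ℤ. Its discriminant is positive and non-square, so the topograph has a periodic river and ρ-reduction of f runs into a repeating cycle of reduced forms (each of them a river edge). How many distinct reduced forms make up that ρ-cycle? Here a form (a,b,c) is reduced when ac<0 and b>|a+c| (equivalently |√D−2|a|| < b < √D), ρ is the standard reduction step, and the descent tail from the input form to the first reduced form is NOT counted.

D = 20, ⌊√D⌋ = 4
descent: ρ → (1,4,-1)  [lands on river]
river: ρ → (-1,4,1)
ρ-cycle length = 2 (tail of 1 descent step not counted)

2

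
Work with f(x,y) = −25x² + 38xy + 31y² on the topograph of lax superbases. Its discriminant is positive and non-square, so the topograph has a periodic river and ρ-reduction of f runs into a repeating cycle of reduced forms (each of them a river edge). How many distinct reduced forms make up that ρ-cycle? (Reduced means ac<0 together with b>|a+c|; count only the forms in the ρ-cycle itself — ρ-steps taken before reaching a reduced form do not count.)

D = 4544, ⌊√D⌋ = 67
river: ρ → (31,24,-32)
river: ρ → (-32,40,23)
river: ρ → (23,52,-20)
river: ρ → (-20,28,47)
river: ρ → (47,66,-1)
river: ρ → (-1,66,47)
river: ρ → (47,28,-20)
river: ρ → (-20,52,23)
river: ρ → (23,40,-32)
river: ρ → (-32,24,31)
river: ρ → (31,38,-25)
river: ρ → (-25,62,7)
river: ρ → (7,64,-16)
river: ρ → (-16,64,7)
river: ρ → (7,62,-25)
river: ρ → (-25,38,31)
ρ-cycle length = 16 (tail of 0 descent steps not counted)

16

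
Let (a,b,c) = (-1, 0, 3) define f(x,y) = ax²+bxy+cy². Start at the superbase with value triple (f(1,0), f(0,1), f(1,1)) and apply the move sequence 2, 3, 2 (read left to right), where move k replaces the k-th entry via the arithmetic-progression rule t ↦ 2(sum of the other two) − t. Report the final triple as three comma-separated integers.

start (-1,3,2) = (f(1,0),f(0,1),f(1,1))
replace slot 2: 2·((-1)+2) − 3 = -1 → (-1,-1,2)
replace slot 3: 2·((-1)+(-1)) − 2 = -6 → (-1,-1,-6)
replace slot 2: 2·((-1)+(-6)) − (-1) = -13 → (-1,-13,-6)

-1,-13,-6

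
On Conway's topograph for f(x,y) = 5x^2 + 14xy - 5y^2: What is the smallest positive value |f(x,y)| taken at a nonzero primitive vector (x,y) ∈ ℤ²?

river: ρ → (-5,16,2)
river: ρ → (2,16,-5)
river: ρ → (-5,14,5)
river: ρ → (5,16,-2)
river: ρ → (-2,16,5)
river: ρ → (5,14,-5)
closes: descent 0, river 6
min |a| on river = 2

2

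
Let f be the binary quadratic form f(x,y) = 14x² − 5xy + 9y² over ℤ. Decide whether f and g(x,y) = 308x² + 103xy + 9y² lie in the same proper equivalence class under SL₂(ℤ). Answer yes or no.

D₁ = -479, D₂ = -479
f: flip: (14,-5,9)→(9,5,14)
f: reduced (well bottom): (9,5,14) with a≤c, −a<b≤a
g: flip: (308,103,9)→(9,-103,308)
g: translate: b→5 (≡-103 mod 18), so (9,-103,308)→(9,5,14)
g: reduced (well bottom): (9,5,14) with a≤c, −a<b≤a
reduced forms (9, 5, 14) vs (9, 5, 14) ⇒ equivalent

yes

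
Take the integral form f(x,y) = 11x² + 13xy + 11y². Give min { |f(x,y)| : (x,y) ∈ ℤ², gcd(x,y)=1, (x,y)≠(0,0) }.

translate: b→-9 (≡13 mod 22), so (11,13,11)→(11,-9,9)
flip: (11,-9,9)→(9,9,11)
reduced (well bottom): (9,9,11) with a≤c, −a<b≤a
well minimum = a = 9

9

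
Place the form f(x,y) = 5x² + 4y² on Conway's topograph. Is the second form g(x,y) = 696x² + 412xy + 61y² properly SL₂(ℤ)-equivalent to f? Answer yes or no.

D₁ = -80, D₂ = -80
f: flip: (5,0,4)→(4,0,5)
f: reduced (well bottom): (4,0,5) with a≤c, −a<b≤a
g: flip: (696,412,61)→(61,-412,696)
g: translate: b→-46 (≡-412 mod 122), so (61,-412,696)→(61,-46,9)
g: flip: (61,-46,9)→(9,46,61)
g: translate: b→-8 (≡46 mod 18), so (9,46,61)→(9,-8,4)
g: flip: (9,-8,4)→(4,8,9)
g: translate: b→0 (≡8 mod 8), so (4,8,9)→(4,0,5)
g: reduced (well bottom): (4,0,5) with a≤c, −a<b≤a
reduced forms (4, 0, 5) vs (4, 0, 5) ⇒ equivalent

yes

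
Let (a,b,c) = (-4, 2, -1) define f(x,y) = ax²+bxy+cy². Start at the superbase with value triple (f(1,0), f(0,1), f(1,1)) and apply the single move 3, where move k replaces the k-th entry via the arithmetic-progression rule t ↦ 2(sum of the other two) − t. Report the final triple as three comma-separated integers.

start (-4,-1,-3) = (f(1,0),f(0,1),f(1,1))
replace slot 3: 2·((-4)+(-1)) − (-3) = -7 → (-4,-1,-7)

-4,-1,-7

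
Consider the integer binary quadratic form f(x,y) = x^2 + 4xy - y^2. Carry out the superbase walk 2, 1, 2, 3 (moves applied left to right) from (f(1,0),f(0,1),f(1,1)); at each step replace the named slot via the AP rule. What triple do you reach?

start (1,-1,4) = (f(1,0),f(0,1),f(1,1))
replace slot 2: 2·(1+4) − (-1) = 11 → (1,11,4)
replace slot 1: 2·(11+4) − 1 = 29 → (29,11,4)
replace slot 2: 2·(29+4) − 11 = 55 → (29,55,4)
replace slot 3: 2·(29+55) − 4 = 164 → (29,55,164)

29,55,164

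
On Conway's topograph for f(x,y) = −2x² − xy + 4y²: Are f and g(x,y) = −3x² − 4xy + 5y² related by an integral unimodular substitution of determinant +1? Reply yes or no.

D₁ = 33, D₂ = 76
discriminants differ ⇒ not SL₂(ℤ)-equivalent

no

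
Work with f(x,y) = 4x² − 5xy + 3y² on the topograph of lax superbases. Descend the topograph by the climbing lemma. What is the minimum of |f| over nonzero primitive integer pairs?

translate: b→3 (≡-5 mod 8), so (4,-5,3)→(4,3,2)
flip: (4,3,2)→(2,-3,4)
translate: b→1 (≡-3 mod 4), so (2,-3,4)→(2,1,3)
reduced (well bottom): (2,1,3) with a≤c, −a<b≤a
well minimum = a = 2

2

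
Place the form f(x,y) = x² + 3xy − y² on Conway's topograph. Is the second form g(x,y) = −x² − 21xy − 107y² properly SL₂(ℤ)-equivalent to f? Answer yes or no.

D₁ = 13, D₂ = 13
river cycle of f (length 2): (-1, 3, 1), (1, 3, -1)
river cycle of g (length 2): (-1, 3, 1), (1, 3, -1)
cycles coincide ⇒ equivalent

yes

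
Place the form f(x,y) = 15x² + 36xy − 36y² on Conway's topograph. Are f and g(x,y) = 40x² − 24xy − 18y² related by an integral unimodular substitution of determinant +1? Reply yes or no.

D₁ = 3456, D₂ = 3456
river cycle of f (length 4): (-36, 36, 15), (15, 54, -9), (-9, 54, 15), (15, 36, -36)
river cycle of g (length 6): (-18, 24, 40), (40, 56, -2), (-2, 56, 40), (40, 24, -18), (-18, 48, 16), (16, 48, -18)
cycles differ ⇒ inequivalent

no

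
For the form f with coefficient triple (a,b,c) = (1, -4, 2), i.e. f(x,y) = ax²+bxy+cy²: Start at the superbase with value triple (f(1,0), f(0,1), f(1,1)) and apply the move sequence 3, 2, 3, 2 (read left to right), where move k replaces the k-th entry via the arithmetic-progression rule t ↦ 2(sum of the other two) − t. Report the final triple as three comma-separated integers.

start (1,2,-1) = (f(1,0),f(0,1),f(1,1))
replace slot 3: 2·(1+2) − (-1) = 7 → (1,2,7)
replace slot 2: 2·(1+7) − 2 = 14 → (1,14,7)
replace slot 3: 2·(1+14) − 7 = 23 → (1,14,23)
replace slot 2: 2·(1+23) − 14 = 34 → (1,34,23)

1,34,23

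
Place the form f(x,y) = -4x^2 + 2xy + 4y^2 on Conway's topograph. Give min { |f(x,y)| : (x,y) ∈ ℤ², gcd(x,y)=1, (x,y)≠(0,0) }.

river: ρ → (4,6,-2)
river: ρ → (-2,6,4)
river: ρ → (4,2,-4)
river: ρ → (-4,6,2)
river: ρ → (2,6,-4)
river: ρ → (-4,2,4)
closes: descent 0, river 6
min |a| on river = 2

2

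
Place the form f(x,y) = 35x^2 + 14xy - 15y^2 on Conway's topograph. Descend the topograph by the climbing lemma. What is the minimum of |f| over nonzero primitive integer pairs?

descent: ρ → (-15,46,3)  [lands on river]
river: ρ → (3,44,-30)
river: ρ → (-30,16,17)
river: ρ → (17,18,-29)
river: ρ → (-29,40,6)
river: ρ → (6,44,-15)
closes: descent 1, river 6
min |a| on river = 3

3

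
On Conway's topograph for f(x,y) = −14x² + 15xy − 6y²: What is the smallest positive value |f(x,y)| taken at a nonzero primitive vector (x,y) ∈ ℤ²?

translate: b→13 (≡-15 mod 28), so (14,-15,6)→(14,13,5)
flip: (14,13,5)→(5,-13,14)
translate: b→-3 (≡-13 mod 10), so (5,-13,14)→(5,-3,6)
reduced (well bottom): (5,-3,6) with a≤c, −a<b≤a
well minimum |f| = |-5| = 5 (negative-definite)

5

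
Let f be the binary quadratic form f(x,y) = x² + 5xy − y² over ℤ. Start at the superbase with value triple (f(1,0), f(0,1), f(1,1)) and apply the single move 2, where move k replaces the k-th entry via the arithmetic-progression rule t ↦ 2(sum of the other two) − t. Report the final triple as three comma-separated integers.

start (1,-1,5) = (f(1,0),f(0,1),f(1,1))
replace slot 2: 2·(1+5) − (-1) = 13 → (1,13,5)

1,13,5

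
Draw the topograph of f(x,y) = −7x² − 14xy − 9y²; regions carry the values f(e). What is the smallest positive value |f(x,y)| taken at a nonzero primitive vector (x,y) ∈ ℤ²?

translate: b→0 (≡14 mod 14), so (7,14,9)→(7,0,2)
flip: (7,0,2)→(2,0,7)
reduced (well bottom): (2,0,7) with a≤c, −a<b≤a
well minimum |f| = |-2| = 2 (negative-definite)

2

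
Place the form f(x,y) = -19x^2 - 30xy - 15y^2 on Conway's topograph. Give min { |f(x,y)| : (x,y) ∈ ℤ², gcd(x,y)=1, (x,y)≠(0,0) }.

translate: b→-8 (≡30 mod 38), so (19,30,15)→(19,-8,4)
flip: (19,-8,4)→(4,8,19)
translate: b→0 (≡8 mod 8), so (4,8,19)→(4,0,15)
reduced (well bottom): (4,0,15) with a≤c, −a<b≤a
well minimum |f| = |-4| = 4 (negative-definite)

4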